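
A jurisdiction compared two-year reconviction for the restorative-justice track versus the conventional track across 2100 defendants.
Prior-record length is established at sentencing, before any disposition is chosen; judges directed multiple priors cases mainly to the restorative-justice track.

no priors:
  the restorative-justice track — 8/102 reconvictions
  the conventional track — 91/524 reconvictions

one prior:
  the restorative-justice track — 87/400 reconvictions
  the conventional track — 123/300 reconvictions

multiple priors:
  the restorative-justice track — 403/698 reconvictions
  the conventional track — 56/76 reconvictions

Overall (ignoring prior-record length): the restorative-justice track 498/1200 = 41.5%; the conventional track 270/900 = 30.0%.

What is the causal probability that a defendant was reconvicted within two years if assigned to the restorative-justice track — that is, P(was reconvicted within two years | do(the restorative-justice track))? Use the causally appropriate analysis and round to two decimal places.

0.31

The prior-record length-specific comparison favours the restorative-justice track throughout, but the pooled figures favour the conventional track. The question is whether to condition on prior-record length.
Prior-record length differs across dispositions for reasons unrelated to any effect of the disposition itself, and it separately predicts the outcome — a classic confounder. We must compare within prior-record length levels.
Standardising the restorative-justice track to the population prior-record length mix: 0.298·8/102 + 0.333·87/400 + 0.369·403/698 = 0.309.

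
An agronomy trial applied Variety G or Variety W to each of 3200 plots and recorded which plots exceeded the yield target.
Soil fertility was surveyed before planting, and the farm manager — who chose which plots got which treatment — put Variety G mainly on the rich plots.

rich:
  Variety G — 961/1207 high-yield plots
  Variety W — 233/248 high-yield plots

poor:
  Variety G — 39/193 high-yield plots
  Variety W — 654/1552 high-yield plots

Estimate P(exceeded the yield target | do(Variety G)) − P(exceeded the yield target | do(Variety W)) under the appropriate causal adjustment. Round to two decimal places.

Soil fertility differs across varietys for reasons unrelated to any effect of the variety itself, and it separately predicts the outcome — a classic confounder. We must compare within soil fertility levels.
Adjusting over the population distribution of soil fertility: 0.455·(0.796−0.940) + 0.545·(0.202−0.421) = -0.185.

-0.18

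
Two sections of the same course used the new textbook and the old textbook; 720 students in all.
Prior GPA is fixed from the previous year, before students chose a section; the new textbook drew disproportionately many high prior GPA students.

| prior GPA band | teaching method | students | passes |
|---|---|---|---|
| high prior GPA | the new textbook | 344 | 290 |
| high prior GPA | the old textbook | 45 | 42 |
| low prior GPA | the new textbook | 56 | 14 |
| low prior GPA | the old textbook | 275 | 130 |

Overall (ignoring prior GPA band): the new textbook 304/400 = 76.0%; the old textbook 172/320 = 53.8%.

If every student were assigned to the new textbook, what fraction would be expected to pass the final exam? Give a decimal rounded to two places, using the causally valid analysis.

0.57

Within every prior GPA band level the old textbook has the higher rate, yet pooled the new textbook does — Simpson's reversal.
Prior GPA band differs across teaching methods for reasons unrelated to any effect of the teaching method itself, and it separately predicts the outcome — a classic confounder. We must compare within prior GPA band levels.
Standardising the new textbook to the population prior GPA band mix: 0.540·290/344 + 0.460·14/56 = 0.570.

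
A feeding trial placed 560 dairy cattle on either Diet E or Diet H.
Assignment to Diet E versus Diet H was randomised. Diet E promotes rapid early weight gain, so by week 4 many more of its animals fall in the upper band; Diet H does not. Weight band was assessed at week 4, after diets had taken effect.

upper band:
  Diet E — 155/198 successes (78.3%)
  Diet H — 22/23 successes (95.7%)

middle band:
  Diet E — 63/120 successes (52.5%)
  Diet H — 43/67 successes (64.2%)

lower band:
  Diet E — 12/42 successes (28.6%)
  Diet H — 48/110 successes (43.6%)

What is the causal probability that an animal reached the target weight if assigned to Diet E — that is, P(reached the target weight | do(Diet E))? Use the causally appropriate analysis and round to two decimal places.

0.64

The distribution of week-4 weight band is itself part of what the diet does — it is an intermediate outcome. Holding it fixed would remove that part of the effect; the total effect is the pooled difference.
So P(outcome | do(Diet E)) is just the pooled rate for Diet E: 230/360 = 0.639.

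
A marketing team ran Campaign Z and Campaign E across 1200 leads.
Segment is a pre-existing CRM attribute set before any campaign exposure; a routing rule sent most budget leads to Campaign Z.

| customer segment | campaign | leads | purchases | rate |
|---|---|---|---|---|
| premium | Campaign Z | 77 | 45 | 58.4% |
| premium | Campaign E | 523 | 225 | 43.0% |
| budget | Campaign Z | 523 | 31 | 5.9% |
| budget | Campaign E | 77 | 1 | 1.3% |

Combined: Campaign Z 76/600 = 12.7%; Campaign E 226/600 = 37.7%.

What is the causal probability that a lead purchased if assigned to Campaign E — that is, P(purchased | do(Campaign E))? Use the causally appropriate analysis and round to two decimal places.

0.22

Here customer segment is a common cause — it drives both which campaign a case falls under and the outcome. The crude comparison mixes populations; the stratum-specific rates are the causally relevant ones.
Standardising Campaign E to the population customer segment mix: 0.500·225/523 + 0.500·1/77 = 0.222.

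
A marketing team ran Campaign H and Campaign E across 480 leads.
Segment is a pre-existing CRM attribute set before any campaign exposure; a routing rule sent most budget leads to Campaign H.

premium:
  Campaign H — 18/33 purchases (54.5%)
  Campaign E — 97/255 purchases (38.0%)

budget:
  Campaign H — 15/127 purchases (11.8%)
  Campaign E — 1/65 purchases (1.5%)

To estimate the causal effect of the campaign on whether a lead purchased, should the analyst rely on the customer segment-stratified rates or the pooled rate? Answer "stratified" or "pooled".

stratified

The customer segment-specific comparison favours Campaign H throughout, but the pooled figures favour Campaign E. The question is whether to condition on customer segment.
Since customer segment is a pre-existing factor (not a product of the campaign) and it affects the outcome on its own, it is a confounder. The stratified rates, not the pooled rate, identify the causal effect.
Within each level — premium: 54.5% vs 38.0%; budget: 11.8% vs 1.5% — Campaign H is higher every time.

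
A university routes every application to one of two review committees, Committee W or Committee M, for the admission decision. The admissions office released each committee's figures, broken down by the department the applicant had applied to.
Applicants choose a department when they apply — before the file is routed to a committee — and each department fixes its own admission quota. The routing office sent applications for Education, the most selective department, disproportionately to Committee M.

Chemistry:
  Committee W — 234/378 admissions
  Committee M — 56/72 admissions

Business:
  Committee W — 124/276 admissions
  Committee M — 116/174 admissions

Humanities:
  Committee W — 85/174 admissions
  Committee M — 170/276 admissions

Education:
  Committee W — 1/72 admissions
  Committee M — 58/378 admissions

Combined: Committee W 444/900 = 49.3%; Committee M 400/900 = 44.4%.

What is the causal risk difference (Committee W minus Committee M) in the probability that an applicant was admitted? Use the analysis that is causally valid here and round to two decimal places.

Nothing the review committee does changes department; the imbalance is an allocation artefact. With department also predicting the outcome, the pooled figure is confounded, and the within-stratum comparison is the causal one.
Adjusting over the population distribution of department: 0.250·(0.619−0.778) + 0.250·(0.449−0.667) + 0.250·(0.489−0.616) + 0.250·(0.014−0.153) = -0.161.

-0.16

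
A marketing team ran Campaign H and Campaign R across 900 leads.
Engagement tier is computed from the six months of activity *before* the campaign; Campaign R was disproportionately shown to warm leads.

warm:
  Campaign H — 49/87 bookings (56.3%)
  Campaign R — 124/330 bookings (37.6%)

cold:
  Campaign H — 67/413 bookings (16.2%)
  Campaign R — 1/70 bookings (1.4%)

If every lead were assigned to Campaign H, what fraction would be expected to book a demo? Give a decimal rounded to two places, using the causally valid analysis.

0.35

Engagement tier differs across campaigns for reasons unrelated to any effect of the campaign itself, and it separately predicts the outcome — a classic confounder. We must compare within engagement tier levels.
Standardising Campaign H to the population engagement tier mix: 0.463·49/87 + 0.537·67/413 = 0.348.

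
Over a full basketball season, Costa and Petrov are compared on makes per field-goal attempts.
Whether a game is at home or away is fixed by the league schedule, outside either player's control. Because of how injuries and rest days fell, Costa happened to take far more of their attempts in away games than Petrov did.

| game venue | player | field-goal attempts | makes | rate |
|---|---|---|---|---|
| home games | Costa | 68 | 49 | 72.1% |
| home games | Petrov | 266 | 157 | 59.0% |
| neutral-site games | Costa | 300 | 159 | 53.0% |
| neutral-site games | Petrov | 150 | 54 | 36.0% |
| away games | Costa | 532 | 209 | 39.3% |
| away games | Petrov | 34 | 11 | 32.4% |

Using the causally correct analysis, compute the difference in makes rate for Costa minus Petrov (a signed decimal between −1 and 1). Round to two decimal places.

Nothing the player does changes game venue; the imbalance is an allocation artefact. With game venue also predicting the outcome, the pooled figure is confounded, and the within-stratum comparison is the causal one.
Adjusting over the population distribution of game venue: 0.247·(0.721−0.590) + 0.333·(0.530−0.360) + 0.419·(0.393−0.324) = +0.118.

+0.12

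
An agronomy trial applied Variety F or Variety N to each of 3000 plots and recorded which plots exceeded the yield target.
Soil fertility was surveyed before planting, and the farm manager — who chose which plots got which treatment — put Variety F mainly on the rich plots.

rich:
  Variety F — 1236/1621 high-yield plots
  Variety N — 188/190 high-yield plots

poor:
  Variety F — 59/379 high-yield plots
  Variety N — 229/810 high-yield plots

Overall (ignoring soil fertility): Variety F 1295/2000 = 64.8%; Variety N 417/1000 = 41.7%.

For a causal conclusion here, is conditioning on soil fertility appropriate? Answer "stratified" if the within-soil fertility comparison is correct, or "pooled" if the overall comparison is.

stratified

Nothing the variety does changes soil fertility; the imbalance is an allocation artefact. With soil fertility also predicting the outcome, the pooled figure is confounded, and the within-stratum comparison is the causal one.
Within each level — rich: 76.2% vs 98.9%; poor: 15.6% vs 28.3% — Variety N is higher every time.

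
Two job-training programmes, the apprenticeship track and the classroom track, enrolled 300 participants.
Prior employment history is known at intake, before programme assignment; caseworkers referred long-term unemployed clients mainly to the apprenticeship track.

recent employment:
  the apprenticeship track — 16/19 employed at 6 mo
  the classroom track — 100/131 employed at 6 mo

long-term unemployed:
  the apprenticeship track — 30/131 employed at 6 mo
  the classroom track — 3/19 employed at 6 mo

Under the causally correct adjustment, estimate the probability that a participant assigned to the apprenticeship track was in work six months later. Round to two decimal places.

0.54

The stratified and pooled comparisons disagree (the apprenticeship track wins within each prior employment history; the classroom track wins overall), so the answer turns on the causal role of prior employment history.
Here prior employment history is a common cause — it drives both which programme a case falls under and the outcome. The crude comparison mixes populations; the stratum-specific rates are the causally relevant ones.
Standardising the apprenticeship track to the population prior employment history mix: 0.500·16/19 + 0.500·30/131 = 0.536.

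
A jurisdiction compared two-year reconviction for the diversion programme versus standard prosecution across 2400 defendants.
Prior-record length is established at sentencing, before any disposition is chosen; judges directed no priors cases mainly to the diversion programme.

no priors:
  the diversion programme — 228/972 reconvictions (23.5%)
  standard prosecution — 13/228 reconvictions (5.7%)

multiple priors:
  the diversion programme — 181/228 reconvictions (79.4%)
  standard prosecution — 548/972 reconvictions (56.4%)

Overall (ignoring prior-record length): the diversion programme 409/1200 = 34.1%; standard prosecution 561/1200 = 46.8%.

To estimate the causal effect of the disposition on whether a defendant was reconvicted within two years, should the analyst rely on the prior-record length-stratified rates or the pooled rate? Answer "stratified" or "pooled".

Prior-record length satisfies the back-door criterion: it is not a descendant of the disposition, and it blocks the spurious path from disposition to outcome. Adjusting for it (i.e., using the within-prior-record length rates) gives the causal effect.
Within each level — no priors: 23.5% vs 5.7%; multiple priors: 79.4% vs 56.4% — standard prosecution is lower every time.

stratified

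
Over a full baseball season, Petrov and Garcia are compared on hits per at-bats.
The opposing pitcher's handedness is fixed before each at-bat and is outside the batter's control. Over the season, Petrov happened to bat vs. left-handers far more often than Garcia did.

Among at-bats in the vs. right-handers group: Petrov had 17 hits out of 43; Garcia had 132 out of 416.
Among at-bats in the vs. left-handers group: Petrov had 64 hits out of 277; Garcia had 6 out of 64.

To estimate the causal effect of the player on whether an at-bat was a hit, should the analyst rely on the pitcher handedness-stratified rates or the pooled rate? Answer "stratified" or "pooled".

The pitcher handedness-specific comparison favours Petrov throughout, but the pooled figures favour Garcia. The question is whether to condition on pitcher handedness.
Pitcher handedness satisfies the back-door criterion: it is not a descendant of the player, and it blocks the spurious path from player to outcome. Adjusting for it (i.e., using the within-pitcher handedness rates) gives the causal effect.
Within each level — vs. right-handers: 39.5% vs 31.7%; vs. left-handers: 23.1% vs 9.4% — Petrov is higher every time.

stratified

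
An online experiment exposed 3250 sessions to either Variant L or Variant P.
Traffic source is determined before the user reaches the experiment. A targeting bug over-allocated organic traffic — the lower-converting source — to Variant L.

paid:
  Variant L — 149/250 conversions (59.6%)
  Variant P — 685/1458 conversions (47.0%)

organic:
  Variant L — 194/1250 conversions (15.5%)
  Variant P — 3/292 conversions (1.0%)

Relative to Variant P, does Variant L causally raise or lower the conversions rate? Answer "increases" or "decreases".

increases

Traffic source satisfies the back-door criterion: it is not a descendant of the variant, and it blocks the spurious path from variant to outcome. Adjusting for it (i.e., using the within-traffic source rates) gives the causal effect.
Within each level — paid: 59.6% vs 47.0%; organic: 15.5% vs 1.0% — Variant L is higher every time.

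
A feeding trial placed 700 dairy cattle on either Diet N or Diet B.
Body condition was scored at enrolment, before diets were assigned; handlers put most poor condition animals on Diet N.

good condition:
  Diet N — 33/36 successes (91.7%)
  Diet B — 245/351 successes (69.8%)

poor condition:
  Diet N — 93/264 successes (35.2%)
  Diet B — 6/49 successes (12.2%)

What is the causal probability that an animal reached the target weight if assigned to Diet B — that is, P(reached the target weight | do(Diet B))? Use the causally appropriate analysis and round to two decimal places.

0.44

Since starting body condition is a pre-existing factor (not a product of the diet) and it affects the outcome on its own, it is a confounder. The stratified rates, not the pooled rate, identify the causal effect.
Standardising Diet B to the population starting body condition mix: 0.553·245/351 + 0.447·6/49 = 0.441.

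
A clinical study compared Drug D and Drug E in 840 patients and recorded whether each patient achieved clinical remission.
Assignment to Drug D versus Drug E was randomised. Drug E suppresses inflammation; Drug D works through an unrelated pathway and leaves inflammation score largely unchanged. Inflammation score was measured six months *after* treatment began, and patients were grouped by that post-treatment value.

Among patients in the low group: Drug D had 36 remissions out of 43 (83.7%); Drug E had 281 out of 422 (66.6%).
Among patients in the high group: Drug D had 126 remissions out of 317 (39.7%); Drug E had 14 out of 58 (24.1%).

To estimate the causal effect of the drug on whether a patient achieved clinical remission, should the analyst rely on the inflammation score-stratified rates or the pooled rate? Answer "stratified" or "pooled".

The inflammation score-specific comparison favours Drug D throughout, but the pooled figures favour Drug E. The question is whether to condition on inflammation score.
Inflammation score here is a post-treatment variable shaped by the drug; conditioning on it would introduce bias rather than remove it. The overall comparison is the causal one.
Pooled: Drug D 45.0% vs Drug E 61.5%; Drug E is higher overall.

pooled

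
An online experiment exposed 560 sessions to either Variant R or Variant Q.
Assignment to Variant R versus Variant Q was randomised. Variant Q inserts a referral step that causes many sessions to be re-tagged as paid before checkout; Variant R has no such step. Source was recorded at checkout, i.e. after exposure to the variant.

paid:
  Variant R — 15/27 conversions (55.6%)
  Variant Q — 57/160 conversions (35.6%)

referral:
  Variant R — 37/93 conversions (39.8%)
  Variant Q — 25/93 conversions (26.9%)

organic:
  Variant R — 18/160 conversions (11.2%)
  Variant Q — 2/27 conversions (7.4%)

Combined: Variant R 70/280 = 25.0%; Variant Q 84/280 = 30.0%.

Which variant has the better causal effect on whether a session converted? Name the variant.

Variant Q

Traffic source here is a post-treatment variable shaped by the variant; conditioning on it would introduce bias rather than remove it. The overall comparison is the causal one.
Pooled: Variant R 25.0% vs Variant Q 30.0%; Variant Q is higher overall.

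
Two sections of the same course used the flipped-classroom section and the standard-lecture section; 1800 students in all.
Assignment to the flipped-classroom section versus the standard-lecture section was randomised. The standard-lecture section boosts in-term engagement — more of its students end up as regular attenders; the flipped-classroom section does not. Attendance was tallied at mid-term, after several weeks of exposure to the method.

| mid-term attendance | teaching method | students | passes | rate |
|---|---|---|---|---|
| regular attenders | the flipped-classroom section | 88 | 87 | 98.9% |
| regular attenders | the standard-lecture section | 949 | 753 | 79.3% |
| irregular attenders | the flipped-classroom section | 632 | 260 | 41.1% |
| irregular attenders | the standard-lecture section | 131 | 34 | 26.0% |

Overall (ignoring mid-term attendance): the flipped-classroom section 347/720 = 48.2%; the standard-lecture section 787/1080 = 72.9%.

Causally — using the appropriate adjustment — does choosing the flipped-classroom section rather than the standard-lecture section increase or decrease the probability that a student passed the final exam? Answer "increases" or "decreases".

Within every mid-term attendance level the flipped-classroom section has the higher rate, yet pooled the standard-lecture section does — Simpson's reversal.
Mid-term attendance lies on the pathway teaching method → mid-term attendance → outcome, so adjusting for it blocks the indirect effect. For the total causal effect of teaching method, use the unadjusted pooled rates.
Pooled: the flipped-classroom section 48.2% vs the standard-lecture section 72.9%; the standard-lecture section is higher overall.

decreases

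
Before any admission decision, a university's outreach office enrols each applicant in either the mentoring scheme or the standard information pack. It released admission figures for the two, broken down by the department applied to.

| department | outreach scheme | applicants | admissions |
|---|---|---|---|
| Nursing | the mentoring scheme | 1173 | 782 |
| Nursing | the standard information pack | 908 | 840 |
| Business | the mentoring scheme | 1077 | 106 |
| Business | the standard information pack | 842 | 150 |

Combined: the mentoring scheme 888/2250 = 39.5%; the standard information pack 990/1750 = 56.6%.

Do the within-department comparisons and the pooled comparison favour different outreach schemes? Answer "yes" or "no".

Within each department level (Nursing 66.7% vs 92.5%; Business 9.8% vs 17.8%), the standard information pack has the higher rate every time. Pooled: 39.5% vs 56.6% — the standard information pack has the higher rate overall. They agree.

no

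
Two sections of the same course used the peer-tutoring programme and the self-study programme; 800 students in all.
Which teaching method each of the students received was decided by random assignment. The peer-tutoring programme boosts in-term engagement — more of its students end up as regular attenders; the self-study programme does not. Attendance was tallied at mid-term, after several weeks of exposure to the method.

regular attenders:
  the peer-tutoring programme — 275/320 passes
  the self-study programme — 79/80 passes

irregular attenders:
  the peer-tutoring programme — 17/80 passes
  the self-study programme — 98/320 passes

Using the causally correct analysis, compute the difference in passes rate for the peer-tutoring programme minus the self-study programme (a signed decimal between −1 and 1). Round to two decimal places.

+0.29

The stratified and pooled comparisons disagree (the self-study programme wins within each mid-term attendance; the peer-tutoring programme wins overall), so the answer turns on the causal role of mid-term attendance.
Mid-term attendance here is a post-treatment variable shaped by the teaching method; conditioning on it would introduce bias rather than remove it. The overall comparison is the causal one.
The causal difference is the pooled difference: 0.730 − 0.443 = +0.287.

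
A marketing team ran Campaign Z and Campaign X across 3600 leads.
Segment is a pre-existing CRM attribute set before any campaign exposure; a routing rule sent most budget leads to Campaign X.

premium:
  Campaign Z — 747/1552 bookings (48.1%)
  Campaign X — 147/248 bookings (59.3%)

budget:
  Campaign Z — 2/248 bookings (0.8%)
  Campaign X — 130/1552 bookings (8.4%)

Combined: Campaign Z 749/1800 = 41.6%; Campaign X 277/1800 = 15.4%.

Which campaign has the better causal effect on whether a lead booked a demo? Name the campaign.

Campaign X

Within every customer segment level Campaign X has the higher rate, yet pooled Campaign Z does — Simpson's reversal.
Customer segment differs across campaigns for reasons unrelated to any effect of the campaign itself, and it separately predicts the outcome — a classic confounder. We must compare within customer segment levels.
Within each level — premium: 48.1% vs 59.3%; budget: 0.8% vs 8.4% — Campaign X is higher every time.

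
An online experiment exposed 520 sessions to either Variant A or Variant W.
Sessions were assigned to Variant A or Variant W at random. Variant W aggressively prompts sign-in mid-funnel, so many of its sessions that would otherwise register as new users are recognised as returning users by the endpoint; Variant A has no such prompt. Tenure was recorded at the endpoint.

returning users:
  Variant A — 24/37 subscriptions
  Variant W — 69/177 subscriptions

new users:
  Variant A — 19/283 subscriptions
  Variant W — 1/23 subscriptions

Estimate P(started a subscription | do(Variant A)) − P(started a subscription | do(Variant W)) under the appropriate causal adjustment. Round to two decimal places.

-0.22

The stratified and pooled comparisons disagree (Variant A wins within each user tenure; Variant W wins overall), so the answer turns on the causal role of user tenure.
Stratifying would compare variants among sessions the variants themselves sorted into user tenure groups — a form of selection on an intermediate. The unconditioned pooled rates give the total causal effect.
The causal difference is the pooled difference: 0.134 − 0.350 = -0.216.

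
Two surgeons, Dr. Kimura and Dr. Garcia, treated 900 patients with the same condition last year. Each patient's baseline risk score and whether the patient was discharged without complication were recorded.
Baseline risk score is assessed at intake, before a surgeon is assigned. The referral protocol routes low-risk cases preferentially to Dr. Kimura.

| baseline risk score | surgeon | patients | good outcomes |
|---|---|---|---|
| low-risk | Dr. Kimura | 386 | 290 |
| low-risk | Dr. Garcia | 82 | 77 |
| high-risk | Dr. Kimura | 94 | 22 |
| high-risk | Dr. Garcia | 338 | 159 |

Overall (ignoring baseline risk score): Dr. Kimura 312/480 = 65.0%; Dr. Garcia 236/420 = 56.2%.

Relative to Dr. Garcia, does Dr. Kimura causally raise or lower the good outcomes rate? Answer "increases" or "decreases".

decreases

The stratified and pooled comparisons disagree (Dr. Garcia wins within each baseline risk score; Dr. Kimura wins overall), so the answer turns on the causal role of baseline risk score.
Nothing the surgeon does changes baseline risk score; the imbalance is an allocation artefact. With baseline risk score also predicting the outcome, the pooled figure is confounded, and the within-stratum comparison is the causal one.
Within each level — low-risk: 75.1% vs 93.9%; high-risk: 23.4% vs 47.0% — Dr. Garcia is higher every time.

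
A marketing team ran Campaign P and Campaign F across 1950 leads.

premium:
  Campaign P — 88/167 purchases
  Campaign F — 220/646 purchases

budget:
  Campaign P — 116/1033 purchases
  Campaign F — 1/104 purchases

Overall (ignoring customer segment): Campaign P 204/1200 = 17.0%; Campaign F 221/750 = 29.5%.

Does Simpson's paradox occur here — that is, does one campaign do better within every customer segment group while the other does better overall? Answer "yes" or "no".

Within each customer segment level (premium 52.7% vs 34.1%; budget 11.2% vs 1.0%), Campaign P has the higher rate every time. Pooled: 17.0% vs 29.5% — Campaign F has the higher rate overall. The two comparisons disagree.

yes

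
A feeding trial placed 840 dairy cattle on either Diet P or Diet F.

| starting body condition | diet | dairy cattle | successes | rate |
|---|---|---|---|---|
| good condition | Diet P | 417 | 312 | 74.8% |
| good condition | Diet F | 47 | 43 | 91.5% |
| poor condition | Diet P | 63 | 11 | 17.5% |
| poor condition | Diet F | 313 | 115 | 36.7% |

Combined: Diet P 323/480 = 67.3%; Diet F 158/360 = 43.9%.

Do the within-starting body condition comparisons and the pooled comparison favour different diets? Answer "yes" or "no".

Within each starting body condition level (good condition 74.8% vs 91.5%; poor condition 17.5% vs 36.7%), Diet F has the higher rate every time. Pooled: 67.3% vs 43.9% — Diet P has the higher rate overall. The two comparisons disagree.

yes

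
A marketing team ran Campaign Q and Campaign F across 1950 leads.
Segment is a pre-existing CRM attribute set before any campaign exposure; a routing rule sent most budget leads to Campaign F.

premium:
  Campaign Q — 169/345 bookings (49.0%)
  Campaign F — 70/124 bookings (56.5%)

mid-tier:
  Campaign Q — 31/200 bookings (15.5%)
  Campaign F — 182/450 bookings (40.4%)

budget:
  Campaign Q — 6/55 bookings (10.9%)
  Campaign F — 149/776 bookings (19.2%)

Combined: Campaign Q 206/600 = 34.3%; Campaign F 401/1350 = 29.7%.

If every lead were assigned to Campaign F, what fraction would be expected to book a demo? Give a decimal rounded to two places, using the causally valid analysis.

0.35

The stratified and pooled comparisons disagree (Campaign F wins within each customer segment; Campaign Q wins overall), so the answer turns on the causal role of customer segment.
Customer segment is set before the campaign has any effect — it is not caused by the campaign — and it independently drives the outcome. That makes it a confounder, so the causal comparison is within customer segment levels.
Standardising Campaign F to the population customer segment mix: 0.241·70/124 + 0.333·182/450 + 0.426·149/776 = 0.352.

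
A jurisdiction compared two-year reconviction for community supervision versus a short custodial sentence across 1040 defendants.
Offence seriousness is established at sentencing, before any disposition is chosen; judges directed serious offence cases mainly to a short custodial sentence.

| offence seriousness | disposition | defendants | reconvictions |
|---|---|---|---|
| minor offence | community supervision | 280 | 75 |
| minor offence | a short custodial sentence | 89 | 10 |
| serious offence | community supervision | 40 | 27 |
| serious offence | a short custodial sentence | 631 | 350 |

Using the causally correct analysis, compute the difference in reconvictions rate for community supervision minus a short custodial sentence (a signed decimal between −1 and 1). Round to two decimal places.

+0.13

The stratified and pooled comparisons disagree (a short custodial sentence wins within each offence seriousness; community supervision wins overall), so the answer turns on the causal role of offence seriousness.
The imbalance in offence seriousness arose from how defendants were allocated, not from anything the disposition did; and offence seriousness independently affects the outcome. The pooled gap is confounded — condition on offence seriousness.
Adjusting over the population distribution of offence seriousness: 0.355·(0.268−0.112) + 0.645·(0.675−0.555) = +0.133.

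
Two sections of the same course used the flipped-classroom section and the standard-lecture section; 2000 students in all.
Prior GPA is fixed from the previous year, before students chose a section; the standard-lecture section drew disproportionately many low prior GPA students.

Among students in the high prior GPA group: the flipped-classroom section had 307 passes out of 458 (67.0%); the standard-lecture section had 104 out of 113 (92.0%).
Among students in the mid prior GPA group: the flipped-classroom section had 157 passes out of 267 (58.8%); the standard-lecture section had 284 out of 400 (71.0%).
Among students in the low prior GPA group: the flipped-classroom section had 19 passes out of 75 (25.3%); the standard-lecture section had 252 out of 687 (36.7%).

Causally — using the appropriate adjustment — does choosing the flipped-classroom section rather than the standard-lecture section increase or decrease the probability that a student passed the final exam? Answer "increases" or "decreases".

the standard-lecture section is higher inside every prior GPA band stratum but the flipped-classroom section is higher in aggregate. Whether to stratify depends on how prior GPA band relates to the teaching method.
Nothing the teaching method does changes prior GPA band; the imbalance is an allocation artefact. With prior GPA band also predicting the outcome, the pooled figure is confounded, and the within-stratum comparison is the causal one.
Within each level — high prior GPA: 67.0% vs 92.0%; mid prior GPA: 58.8% vs 71.0%; low prior GPA: 25.3% vs 36.7% — the standard-lecture section is higher every time.

decreases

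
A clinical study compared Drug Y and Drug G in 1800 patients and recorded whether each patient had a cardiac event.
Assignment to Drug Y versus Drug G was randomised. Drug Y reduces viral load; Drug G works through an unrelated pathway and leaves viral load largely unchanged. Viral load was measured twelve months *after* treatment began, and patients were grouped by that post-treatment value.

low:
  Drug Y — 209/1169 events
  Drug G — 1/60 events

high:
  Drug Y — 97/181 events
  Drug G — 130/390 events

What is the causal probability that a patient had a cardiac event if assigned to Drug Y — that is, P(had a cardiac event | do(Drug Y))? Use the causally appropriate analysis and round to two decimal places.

The viral load-specific comparison favours Drug G throughout, but the pooled figures favour Drug Y. The question is whether to condition on viral load.
Viral load is recorded after the drug and is itself shifted by it — it sits on the causal path from drug to outcome. Conditioning on a mediator would strip out part of the effect we want; the pooled comparison gives the total causal effect.
So P(outcome | do(Drug Y)) is just the pooled rate for Drug Y: 306/1350 = 0.227.

0.23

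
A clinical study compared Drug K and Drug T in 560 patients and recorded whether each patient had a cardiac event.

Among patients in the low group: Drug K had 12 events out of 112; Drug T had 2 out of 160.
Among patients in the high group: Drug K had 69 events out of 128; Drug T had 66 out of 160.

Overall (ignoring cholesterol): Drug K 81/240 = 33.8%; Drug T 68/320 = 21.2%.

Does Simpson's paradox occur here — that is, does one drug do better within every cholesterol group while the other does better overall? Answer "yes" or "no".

Within each cholesterol level (low 10.7% vs 1.2%; high 53.9% vs 41.2%), Drug T has the lower rate every time. Pooled: 33.8% vs 21.2% — Drug T has the lower rate overall. They agree.

no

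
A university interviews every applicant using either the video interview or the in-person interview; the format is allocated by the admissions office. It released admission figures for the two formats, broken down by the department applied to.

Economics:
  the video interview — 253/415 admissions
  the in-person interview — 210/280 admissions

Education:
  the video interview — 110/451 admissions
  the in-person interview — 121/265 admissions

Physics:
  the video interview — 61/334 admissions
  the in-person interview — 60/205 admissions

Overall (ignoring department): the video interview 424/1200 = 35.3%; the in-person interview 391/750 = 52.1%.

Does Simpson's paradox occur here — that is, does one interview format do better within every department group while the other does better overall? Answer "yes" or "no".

no

Within each department level (Economics 61.0% vs 75.0%; Education 24.4% vs 45.7%; Physics 18.3% vs 29.3%), the in-person interview has the higher rate every time. Pooled: 35.3% vs 52.1% — the in-person interview has the higher rate overall. They agree.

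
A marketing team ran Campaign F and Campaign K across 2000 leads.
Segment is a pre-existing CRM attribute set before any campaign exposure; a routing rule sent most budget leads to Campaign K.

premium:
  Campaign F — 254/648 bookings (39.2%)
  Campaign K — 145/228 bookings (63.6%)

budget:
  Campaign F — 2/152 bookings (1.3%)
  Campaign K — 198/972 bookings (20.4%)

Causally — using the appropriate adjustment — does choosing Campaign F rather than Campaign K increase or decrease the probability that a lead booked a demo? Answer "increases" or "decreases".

decreases

The stratified and pooled comparisons disagree (Campaign K wins within each customer segment; Campaign F wins overall), so the answer turns on the causal role of customer segment.
Nothing the campaign does changes customer segment; the imbalance is an allocation artefact. With customer segment also predicting the outcome, the pooled figure is confounded, and the within-stratum comparison is the causal one.
Within each level — premium: 39.2% vs 63.6%; budget: 1.3% vs 20.4% — Campaign K is higher every time.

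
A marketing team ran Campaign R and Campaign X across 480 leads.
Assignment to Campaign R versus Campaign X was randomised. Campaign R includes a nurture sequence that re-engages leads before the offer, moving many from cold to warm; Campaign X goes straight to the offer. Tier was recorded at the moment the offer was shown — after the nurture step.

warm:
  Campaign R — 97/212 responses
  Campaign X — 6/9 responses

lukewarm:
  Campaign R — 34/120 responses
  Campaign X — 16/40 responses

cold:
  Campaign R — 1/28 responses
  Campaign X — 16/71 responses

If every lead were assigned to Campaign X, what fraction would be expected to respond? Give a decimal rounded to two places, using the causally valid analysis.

Engagement tier lies on the pathway campaign → engagement tier → outcome, so adjusting for it blocks the indirect effect. For the total causal effect of campaign, use the unadjusted pooled rates.
So P(outcome | do(Campaign X)) is just the pooled rate for Campaign X: 38/120 = 0.317.

0.32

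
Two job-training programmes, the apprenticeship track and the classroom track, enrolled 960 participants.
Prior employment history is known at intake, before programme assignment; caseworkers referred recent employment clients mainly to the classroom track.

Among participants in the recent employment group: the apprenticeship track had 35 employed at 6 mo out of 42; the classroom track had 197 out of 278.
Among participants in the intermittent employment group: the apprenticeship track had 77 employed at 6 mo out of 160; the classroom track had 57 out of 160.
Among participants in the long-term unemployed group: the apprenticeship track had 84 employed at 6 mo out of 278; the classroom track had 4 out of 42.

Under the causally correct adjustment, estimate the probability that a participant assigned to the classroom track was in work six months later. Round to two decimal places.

The imbalance in prior employment history arose from how participants were allocated, not from anything the programme did; and prior employment history independently affects the outcome. The pooled gap is confounded — condition on prior employment history.
Standardising the classroom track to the population prior employment history mix: 0.333·197/278 + 0.333·57/160 + 0.333·4/42 = 0.387.

0.39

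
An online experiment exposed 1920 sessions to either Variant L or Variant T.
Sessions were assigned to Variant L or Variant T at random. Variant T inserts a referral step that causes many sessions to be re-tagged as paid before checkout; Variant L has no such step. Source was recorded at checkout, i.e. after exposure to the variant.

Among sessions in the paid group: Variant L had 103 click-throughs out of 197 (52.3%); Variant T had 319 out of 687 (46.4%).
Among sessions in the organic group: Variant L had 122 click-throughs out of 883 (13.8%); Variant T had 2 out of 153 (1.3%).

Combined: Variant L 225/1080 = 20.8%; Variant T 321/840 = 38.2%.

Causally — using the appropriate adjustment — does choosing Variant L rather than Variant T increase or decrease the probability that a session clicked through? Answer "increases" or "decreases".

decreases

Traffic source lies on the pathway variant → traffic source → outcome, so adjusting for it blocks the indirect effect. For the total causal effect of variant, use the unadjusted pooled rates.
Pooled: Variant L 20.8% vs Variant T 38.2%; Variant T is higher overall.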